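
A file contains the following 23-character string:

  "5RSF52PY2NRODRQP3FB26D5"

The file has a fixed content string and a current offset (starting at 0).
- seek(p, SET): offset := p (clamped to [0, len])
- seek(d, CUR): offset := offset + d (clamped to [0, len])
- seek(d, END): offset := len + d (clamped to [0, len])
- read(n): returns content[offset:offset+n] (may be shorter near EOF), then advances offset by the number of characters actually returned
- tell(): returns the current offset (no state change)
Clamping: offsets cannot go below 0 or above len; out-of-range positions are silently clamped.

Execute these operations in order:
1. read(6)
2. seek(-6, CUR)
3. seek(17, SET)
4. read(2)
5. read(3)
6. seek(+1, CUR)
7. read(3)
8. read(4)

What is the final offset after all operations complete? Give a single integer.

After 1 (read(6)): returned '5RSF52', offset=6
After 2 (seek(-6, CUR)): offset=0
After 3 (seek(17, SET)): offset=17
After 4 (read(2)): returned 'FB', offset=19
After 5 (read(3)): returned '26D', offset=22
After 6 (seek(+1, CUR)): offset=23
After 7 (read(3)): returned '', offset=23
After 8 (read(4)): returned '', offset=23

Answer: 23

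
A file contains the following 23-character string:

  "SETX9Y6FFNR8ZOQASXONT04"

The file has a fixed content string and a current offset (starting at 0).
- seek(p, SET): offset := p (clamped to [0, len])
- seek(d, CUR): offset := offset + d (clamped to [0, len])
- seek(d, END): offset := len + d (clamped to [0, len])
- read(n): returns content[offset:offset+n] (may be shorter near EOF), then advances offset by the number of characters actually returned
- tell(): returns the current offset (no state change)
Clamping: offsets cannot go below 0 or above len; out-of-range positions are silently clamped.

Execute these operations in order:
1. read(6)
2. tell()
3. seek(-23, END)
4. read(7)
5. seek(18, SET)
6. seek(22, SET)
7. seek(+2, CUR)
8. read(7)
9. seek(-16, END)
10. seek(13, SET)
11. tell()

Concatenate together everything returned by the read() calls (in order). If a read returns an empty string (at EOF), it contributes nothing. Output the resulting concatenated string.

After 1 (read(6)): returned 'SETX9Y', offset=6
After 2 (tell()): offset=6
After 3 (seek(-23, END)): offset=0
After 4 (read(7)): returned 'SETX9Y6', offset=7
After 5 (seek(18, SET)): offset=18
After 6 (seek(22, SET)): offset=22
After 7 (seek(+2, CUR)): offset=23
After 8 (read(7)): returned '', offset=23
After 9 (seek(-16, END)): offset=7
After 10 (seek(13, SET)): offset=13
After 11 (tell()): offset=13

Answer: SETX9YSETX9Y6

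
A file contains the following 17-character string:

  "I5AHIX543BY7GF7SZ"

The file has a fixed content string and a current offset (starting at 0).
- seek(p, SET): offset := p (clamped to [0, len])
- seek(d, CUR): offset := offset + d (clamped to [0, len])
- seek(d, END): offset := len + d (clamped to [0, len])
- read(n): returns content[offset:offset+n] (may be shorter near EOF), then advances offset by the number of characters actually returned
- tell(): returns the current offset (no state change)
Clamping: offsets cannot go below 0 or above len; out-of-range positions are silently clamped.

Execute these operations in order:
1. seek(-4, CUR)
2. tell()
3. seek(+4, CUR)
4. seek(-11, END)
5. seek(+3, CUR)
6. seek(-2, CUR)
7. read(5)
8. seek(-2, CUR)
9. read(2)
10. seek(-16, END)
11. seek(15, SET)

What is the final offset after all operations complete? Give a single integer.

Answer: 15

Derivation:
After 1 (seek(-4, CUR)): offset=0
After 2 (tell()): offset=0
After 3 (seek(+4, CUR)): offset=4
After 4 (seek(-11, END)): offset=6
After 5 (seek(+3, CUR)): offset=9
After 6 (seek(-2, CUR)): offset=7
After 7 (read(5)): returned '43BY7', offset=12
After 8 (seek(-2, CUR)): offset=10
After 9 (read(2)): returned 'Y7', offset=12
After 10 (seek(-16, END)): offset=1
After 11 (seek(15, SET)): offset=15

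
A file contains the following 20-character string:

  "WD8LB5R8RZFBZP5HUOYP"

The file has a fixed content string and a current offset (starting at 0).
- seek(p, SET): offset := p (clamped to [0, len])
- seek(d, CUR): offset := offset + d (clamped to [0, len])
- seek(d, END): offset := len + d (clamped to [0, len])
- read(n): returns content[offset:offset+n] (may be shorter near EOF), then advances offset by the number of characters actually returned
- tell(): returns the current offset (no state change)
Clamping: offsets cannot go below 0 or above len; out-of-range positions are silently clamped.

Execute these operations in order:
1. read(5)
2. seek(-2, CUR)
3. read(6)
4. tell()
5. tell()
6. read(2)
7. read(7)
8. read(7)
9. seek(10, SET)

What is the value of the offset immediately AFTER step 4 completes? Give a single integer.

Answer: 9

Derivation:
After 1 (read(5)): returned 'WD8LB', offset=5
After 2 (seek(-2, CUR)): offset=3
After 3 (read(6)): returned 'LB5R8R', offset=9
After 4 (tell()): offset=9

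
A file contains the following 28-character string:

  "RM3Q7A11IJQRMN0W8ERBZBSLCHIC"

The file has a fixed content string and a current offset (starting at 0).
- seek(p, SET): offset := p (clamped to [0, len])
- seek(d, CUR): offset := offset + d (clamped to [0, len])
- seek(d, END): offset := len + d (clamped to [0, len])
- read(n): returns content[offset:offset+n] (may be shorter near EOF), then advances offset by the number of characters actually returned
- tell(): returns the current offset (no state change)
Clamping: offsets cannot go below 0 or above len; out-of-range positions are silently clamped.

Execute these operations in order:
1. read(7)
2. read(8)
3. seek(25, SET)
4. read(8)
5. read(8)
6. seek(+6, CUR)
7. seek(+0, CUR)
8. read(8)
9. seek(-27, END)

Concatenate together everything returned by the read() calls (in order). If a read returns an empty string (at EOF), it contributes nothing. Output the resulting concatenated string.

After 1 (read(7)): returned 'RM3Q7A1', offset=7
After 2 (read(8)): returned '1IJQRMN0', offset=15
After 3 (seek(25, SET)): offset=25
After 4 (read(8)): returned 'HIC', offset=28
After 5 (read(8)): returned '', offset=28
After 6 (seek(+6, CUR)): offset=28
After 7 (seek(+0, CUR)): offset=28
After 8 (read(8)): returned '', offset=28
After 9 (seek(-27, END)): offset=1

Answer: RM3Q7A11IJQRMN0HIC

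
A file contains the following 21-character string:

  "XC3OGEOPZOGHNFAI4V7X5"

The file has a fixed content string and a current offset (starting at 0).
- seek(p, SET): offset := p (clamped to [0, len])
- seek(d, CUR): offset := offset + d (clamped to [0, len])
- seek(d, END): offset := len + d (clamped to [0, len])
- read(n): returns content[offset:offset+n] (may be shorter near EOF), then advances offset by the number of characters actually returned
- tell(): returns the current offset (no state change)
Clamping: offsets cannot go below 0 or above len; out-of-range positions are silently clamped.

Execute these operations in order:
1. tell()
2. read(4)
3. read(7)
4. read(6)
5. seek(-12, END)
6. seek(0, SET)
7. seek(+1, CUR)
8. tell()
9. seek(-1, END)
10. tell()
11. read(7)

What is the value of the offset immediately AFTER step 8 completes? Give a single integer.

After 1 (tell()): offset=0
After 2 (read(4)): returned 'XC3O', offset=4
After 3 (read(7)): returned 'GEOPZOG', offset=11
After 4 (read(6)): returned 'HNFAI4', offset=17
After 5 (seek(-12, END)): offset=9
After 6 (seek(0, SET)): offset=0
After 7 (seek(+1, CUR)): offset=1
After 8 (tell()): offset=1

Answer: 1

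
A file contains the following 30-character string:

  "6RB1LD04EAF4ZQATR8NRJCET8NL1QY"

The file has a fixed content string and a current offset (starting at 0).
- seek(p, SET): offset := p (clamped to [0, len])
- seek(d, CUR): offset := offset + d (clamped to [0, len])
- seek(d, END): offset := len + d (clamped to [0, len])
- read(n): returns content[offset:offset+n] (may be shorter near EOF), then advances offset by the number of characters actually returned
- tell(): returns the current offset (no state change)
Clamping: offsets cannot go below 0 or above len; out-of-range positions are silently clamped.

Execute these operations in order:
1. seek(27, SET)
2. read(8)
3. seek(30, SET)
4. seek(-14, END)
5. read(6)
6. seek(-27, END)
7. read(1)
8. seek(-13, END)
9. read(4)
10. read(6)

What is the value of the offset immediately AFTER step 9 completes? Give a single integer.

Answer: 21

Derivation:
After 1 (seek(27, SET)): offset=27
After 2 (read(8)): returned '1QY', offset=30
After 3 (seek(30, SET)): offset=30
After 4 (seek(-14, END)): offset=16
After 5 (read(6)): returned 'R8NRJC', offset=22
After 6 (seek(-27, END)): offset=3
After 7 (read(1)): returned '1', offset=4
After 8 (seek(-13, END)): offset=17
After 9 (read(4)): returned '8NRJ', offset=21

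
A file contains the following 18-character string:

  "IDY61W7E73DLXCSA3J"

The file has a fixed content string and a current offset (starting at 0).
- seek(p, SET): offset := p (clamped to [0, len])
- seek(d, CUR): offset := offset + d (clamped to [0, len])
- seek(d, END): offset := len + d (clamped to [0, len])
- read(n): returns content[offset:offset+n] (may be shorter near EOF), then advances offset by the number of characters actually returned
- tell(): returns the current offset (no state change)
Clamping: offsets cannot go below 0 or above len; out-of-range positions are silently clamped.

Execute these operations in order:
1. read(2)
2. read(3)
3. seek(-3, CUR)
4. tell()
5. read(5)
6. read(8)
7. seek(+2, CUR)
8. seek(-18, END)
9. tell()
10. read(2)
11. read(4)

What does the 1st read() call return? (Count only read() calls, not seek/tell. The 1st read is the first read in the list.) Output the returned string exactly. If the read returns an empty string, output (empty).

After 1 (read(2)): returned 'ID', offset=2
After 2 (read(3)): returned 'Y61', offset=5
After 3 (seek(-3, CUR)): offset=2
After 4 (tell()): offset=2
After 5 (read(5)): returned 'Y61W7', offset=7
After 6 (read(8)): returned 'E73DLXCS', offset=15
After 7 (seek(+2, CUR)): offset=17
After 8 (seek(-18, END)): offset=0
After 9 (tell()): offset=0
After 10 (read(2)): returned 'ID', offset=2
After 11 (read(4)): returned 'Y61W', offset=6

Answer: ID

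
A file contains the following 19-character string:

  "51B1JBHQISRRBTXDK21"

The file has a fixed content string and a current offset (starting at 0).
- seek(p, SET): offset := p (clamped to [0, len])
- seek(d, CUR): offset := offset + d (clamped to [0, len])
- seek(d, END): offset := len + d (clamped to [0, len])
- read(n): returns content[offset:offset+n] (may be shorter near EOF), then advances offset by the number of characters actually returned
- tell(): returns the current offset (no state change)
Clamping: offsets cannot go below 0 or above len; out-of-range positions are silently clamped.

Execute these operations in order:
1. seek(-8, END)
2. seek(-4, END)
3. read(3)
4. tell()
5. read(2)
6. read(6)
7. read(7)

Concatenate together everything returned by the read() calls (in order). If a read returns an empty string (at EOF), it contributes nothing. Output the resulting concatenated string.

After 1 (seek(-8, END)): offset=11
After 2 (seek(-4, END)): offset=15
After 3 (read(3)): returned 'DK2', offset=18
After 4 (tell()): offset=18
After 5 (read(2)): returned '1', offset=19
After 6 (read(6)): returned '', offset=19
After 7 (read(7)): returned '', offset=19

Answer: DK21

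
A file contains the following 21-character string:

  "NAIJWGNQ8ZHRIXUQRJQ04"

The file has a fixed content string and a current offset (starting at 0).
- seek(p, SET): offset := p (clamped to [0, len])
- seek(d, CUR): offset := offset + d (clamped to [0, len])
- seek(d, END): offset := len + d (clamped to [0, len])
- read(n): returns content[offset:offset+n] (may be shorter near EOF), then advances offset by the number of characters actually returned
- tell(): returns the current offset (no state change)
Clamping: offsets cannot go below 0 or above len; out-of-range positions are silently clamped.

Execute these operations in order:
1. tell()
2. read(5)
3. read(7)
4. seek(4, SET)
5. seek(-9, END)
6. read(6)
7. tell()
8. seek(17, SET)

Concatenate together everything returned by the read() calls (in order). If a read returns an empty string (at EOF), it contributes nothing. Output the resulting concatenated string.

After 1 (tell()): offset=0
After 2 (read(5)): returned 'NAIJW', offset=5
After 3 (read(7)): returned 'GNQ8ZHR', offset=12
After 4 (seek(4, SET)): offset=4
After 5 (seek(-9, END)): offset=12
After 6 (read(6)): returned 'IXUQRJ', offset=18
After 7 (tell()): offset=18
After 8 (seek(17, SET)): offset=17

Answer: NAIJWGNQ8ZHRIXUQRJ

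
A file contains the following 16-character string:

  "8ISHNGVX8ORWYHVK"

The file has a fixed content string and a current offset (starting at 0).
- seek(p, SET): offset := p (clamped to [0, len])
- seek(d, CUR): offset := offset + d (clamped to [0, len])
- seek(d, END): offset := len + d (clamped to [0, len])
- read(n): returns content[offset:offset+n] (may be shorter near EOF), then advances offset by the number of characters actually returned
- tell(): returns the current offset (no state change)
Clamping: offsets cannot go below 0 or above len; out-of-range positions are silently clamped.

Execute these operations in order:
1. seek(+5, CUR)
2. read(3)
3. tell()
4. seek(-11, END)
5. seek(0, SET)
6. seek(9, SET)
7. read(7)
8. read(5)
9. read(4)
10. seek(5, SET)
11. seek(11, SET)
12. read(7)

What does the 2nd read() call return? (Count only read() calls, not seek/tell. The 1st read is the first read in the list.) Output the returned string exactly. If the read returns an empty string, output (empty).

Answer: ORWYHVK

Derivation:
After 1 (seek(+5, CUR)): offset=5
After 2 (read(3)): returned 'GVX', offset=8
After 3 (tell()): offset=8
After 4 (seek(-11, END)): offset=5
After 5 (seek(0, SET)): offset=0
After 6 (seek(9, SET)): offset=9
After 7 (read(7)): returned 'ORWYHVK', offset=16
After 8 (read(5)): returned '', offset=16
After 9 (read(4)): returned '', offset=16
After 10 (seek(5, SET)): offset=5
After 11 (seek(11, SET)): offset=11
After 12 (read(7)): returned 'WYHVK', offset=16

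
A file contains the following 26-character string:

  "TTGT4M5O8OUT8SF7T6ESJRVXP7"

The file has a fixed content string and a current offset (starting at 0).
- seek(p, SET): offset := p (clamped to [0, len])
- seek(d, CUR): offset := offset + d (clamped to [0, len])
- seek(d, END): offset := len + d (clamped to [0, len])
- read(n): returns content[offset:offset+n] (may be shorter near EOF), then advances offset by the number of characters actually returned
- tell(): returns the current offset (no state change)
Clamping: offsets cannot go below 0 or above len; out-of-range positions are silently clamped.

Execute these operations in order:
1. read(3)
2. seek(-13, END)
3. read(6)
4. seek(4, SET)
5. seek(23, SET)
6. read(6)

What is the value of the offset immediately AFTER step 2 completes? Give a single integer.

Answer: 13

Derivation:
After 1 (read(3)): returned 'TTG', offset=3
After 2 (seek(-13, END)): offset=13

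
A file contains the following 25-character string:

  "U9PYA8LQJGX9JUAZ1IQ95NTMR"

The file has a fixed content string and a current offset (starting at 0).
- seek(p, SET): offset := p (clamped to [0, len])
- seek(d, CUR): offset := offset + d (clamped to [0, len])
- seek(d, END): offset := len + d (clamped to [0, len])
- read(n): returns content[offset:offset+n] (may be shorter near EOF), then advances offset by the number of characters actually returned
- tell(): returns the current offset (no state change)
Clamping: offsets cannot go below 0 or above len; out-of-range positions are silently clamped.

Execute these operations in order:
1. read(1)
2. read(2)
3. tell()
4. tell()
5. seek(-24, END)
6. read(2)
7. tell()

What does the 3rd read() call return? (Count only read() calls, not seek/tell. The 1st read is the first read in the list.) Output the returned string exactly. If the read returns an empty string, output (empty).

Answer: 9P

Derivation:
After 1 (read(1)): returned 'U', offset=1
After 2 (read(2)): returned '9P', offset=3
After 3 (tell()): offset=3
After 4 (tell()): offset=3
After 5 (seek(-24, END)): offset=1
After 6 (read(2)): returned '9P', offset=3
After 7 (tell()): offset=3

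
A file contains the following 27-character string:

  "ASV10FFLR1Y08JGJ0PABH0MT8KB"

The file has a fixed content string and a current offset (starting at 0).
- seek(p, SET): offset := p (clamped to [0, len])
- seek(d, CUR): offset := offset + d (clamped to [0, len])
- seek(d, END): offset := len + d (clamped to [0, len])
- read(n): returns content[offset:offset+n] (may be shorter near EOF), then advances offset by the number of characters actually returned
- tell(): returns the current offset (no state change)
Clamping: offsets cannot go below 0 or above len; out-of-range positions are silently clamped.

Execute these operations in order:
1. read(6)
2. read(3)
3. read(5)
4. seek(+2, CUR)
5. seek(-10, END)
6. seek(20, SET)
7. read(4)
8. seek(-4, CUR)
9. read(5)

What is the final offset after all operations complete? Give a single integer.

Answer: 25

Derivation:
After 1 (read(6)): returned 'ASV10F', offset=6
After 2 (read(3)): returned 'FLR', offset=9
After 3 (read(5)): returned '1Y08J', offset=14
After 4 (seek(+2, CUR)): offset=16
After 5 (seek(-10, END)): offset=17
After 6 (seek(20, SET)): offset=20
After 7 (read(4)): returned 'H0MT', offset=24
After 8 (seek(-4, CUR)): offset=20
After 9 (read(5)): returned 'H0MT8', offset=25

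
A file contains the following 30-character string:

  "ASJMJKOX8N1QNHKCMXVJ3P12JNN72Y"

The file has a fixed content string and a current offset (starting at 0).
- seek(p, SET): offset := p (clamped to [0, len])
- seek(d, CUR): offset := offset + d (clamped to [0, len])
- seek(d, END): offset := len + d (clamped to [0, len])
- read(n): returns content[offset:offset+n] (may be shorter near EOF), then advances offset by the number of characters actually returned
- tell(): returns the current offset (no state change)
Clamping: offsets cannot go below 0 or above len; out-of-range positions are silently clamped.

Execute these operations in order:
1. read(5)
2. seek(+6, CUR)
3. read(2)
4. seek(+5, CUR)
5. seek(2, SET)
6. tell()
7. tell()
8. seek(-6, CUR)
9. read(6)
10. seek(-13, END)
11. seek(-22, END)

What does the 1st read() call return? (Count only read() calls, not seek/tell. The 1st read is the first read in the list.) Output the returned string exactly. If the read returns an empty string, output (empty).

After 1 (read(5)): returned 'ASJMJ', offset=5
After 2 (seek(+6, CUR)): offset=11
After 3 (read(2)): returned 'QN', offset=13
After 4 (seek(+5, CUR)): offset=18
After 5 (seek(2, SET)): offset=2
After 6 (tell()): offset=2
After 7 (tell()): offset=2
After 8 (seek(-6, CUR)): offset=0
After 9 (read(6)): returned 'ASJMJK', offset=6
After 10 (seek(-13, END)): offset=17
After 11 (seek(-22, END)): offset=8

Answer: ASJMJ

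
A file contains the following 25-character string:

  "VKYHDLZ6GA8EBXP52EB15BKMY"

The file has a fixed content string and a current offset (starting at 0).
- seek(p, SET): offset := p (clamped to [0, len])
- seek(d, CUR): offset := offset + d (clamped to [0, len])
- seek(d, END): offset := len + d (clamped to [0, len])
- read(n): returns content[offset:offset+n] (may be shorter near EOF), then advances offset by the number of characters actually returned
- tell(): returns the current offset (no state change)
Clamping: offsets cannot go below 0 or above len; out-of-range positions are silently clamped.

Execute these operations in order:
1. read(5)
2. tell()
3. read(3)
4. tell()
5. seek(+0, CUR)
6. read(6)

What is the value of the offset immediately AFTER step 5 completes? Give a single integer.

After 1 (read(5)): returned 'VKYHD', offset=5
After 2 (tell()): offset=5
After 3 (read(3)): returned 'LZ6', offset=8
After 4 (tell()): offset=8
After 5 (seek(+0, CUR)): offset=8

Answer: 8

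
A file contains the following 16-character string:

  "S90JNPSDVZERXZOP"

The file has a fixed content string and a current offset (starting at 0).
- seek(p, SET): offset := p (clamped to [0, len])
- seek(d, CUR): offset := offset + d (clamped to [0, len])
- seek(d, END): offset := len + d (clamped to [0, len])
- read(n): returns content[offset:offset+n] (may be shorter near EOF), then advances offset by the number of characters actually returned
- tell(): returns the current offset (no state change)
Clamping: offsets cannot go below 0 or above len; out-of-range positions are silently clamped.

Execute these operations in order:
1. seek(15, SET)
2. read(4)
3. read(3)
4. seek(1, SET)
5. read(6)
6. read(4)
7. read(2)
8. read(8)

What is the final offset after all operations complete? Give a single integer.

After 1 (seek(15, SET)): offset=15
After 2 (read(4)): returned 'P', offset=16
After 3 (read(3)): returned '', offset=16
After 4 (seek(1, SET)): offset=1
After 5 (read(6)): returned '90JNPS', offset=7
After 6 (read(4)): returned 'DVZE', offset=11
After 7 (read(2)): returned 'RX', offset=13
After 8 (read(8)): returned 'ZOP', offset=16

Answer: 16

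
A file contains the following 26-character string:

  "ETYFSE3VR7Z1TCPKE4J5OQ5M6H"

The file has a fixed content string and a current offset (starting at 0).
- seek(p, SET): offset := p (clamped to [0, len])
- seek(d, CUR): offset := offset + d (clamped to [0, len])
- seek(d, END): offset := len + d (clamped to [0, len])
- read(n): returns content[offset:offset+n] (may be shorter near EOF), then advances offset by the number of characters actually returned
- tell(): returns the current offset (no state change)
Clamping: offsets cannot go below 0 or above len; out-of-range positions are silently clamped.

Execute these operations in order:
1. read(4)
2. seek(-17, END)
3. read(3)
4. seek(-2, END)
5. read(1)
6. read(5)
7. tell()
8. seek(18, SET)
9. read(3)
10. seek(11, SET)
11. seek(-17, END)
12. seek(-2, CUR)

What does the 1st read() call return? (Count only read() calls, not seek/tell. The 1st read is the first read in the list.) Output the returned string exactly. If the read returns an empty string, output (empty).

Answer: ETYF

Derivation:
After 1 (read(4)): returned 'ETYF', offset=4
After 2 (seek(-17, END)): offset=9
After 3 (read(3)): returned '7Z1', offset=12
After 4 (seek(-2, END)): offset=24
After 5 (read(1)): returned '6', offset=25
After 6 (read(5)): returned 'H', offset=26
After 7 (tell()): offset=26
After 8 (seek(18, SET)): offset=18
After 9 (read(3)): returned 'J5O', offset=21
After 10 (seek(11, SET)): offset=11
After 11 (seek(-17, END)): offset=9
After 12 (seek(-2, CUR)): offset=7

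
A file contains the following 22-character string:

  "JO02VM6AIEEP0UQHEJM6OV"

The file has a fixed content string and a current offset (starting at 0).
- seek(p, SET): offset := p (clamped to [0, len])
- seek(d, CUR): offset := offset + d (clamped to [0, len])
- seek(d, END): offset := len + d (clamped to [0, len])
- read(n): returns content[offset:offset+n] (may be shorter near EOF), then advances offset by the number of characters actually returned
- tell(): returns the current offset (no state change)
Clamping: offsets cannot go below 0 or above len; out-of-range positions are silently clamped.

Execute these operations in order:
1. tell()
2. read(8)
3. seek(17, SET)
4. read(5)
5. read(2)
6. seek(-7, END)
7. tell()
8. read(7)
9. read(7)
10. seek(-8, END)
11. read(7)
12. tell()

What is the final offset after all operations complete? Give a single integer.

After 1 (tell()): offset=0
After 2 (read(8)): returned 'JO02VM6A', offset=8
After 3 (seek(17, SET)): offset=17
After 4 (read(5)): returned 'JM6OV', offset=22
After 5 (read(2)): returned '', offset=22
After 6 (seek(-7, END)): offset=15
After 7 (tell()): offset=15
After 8 (read(7)): returned 'HEJM6OV', offset=22
After 9 (read(7)): returned '', offset=22
After 10 (seek(-8, END)): offset=14
After 11 (read(7)): returned 'QHEJM6O', offset=21
After 12 (tell()): offset=21

Answer: 21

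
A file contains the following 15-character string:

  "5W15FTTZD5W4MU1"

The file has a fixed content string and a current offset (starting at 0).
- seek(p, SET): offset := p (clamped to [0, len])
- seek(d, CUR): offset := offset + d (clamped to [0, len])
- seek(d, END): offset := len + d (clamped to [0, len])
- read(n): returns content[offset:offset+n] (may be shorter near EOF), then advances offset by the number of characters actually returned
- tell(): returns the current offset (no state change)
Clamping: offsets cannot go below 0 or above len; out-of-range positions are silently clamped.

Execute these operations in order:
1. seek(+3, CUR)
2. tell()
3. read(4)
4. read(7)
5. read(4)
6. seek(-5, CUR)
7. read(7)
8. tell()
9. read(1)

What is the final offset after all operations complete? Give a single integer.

After 1 (seek(+3, CUR)): offset=3
After 2 (tell()): offset=3
After 3 (read(4)): returned '5FTT', offset=7
After 4 (read(7)): returned 'ZD5W4MU', offset=14
After 5 (read(4)): returned '1', offset=15
After 6 (seek(-5, CUR)): offset=10
After 7 (read(7)): returned 'W4MU1', offset=15
After 8 (tell()): offset=15
After 9 (read(1)): returned '', offset=15

Answer: 15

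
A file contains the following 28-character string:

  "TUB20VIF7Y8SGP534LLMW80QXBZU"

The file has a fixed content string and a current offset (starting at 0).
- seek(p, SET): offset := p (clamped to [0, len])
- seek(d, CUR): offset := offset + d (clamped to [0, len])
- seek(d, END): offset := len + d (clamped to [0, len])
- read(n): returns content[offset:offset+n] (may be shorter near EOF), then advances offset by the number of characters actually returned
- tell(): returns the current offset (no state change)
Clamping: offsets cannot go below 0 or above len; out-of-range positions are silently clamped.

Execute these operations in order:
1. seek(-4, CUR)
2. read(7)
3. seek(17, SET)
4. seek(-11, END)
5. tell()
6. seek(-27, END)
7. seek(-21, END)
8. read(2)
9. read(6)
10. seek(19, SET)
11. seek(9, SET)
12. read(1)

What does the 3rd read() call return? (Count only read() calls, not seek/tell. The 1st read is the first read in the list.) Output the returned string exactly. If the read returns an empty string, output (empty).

Answer: Y8SGP5

Derivation:
After 1 (seek(-4, CUR)): offset=0
After 2 (read(7)): returned 'TUB20VI', offset=7
After 3 (seek(17, SET)): offset=17
After 4 (seek(-11, END)): offset=17
After 5 (tell()): offset=17
After 6 (seek(-27, END)): offset=1
After 7 (seek(-21, END)): offset=7
After 8 (read(2)): returned 'F7', offset=9
After 9 (read(6)): returned 'Y8SGP5', offset=15
After 10 (seek(19, SET)): offset=19
After 11 (seek(9, SET)): offset=9
After 12 (read(1)): returned 'Y', offset=10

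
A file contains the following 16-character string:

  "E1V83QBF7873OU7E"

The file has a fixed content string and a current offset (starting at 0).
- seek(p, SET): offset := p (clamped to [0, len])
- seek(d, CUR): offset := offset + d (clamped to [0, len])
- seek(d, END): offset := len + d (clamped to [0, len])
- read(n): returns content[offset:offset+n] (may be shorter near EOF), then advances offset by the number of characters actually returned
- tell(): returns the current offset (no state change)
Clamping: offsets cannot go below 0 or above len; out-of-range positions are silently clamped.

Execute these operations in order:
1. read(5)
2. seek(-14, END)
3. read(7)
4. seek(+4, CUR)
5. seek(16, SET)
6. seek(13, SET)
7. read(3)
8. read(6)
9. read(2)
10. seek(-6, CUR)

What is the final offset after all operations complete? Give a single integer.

After 1 (read(5)): returned 'E1V83', offset=5
After 2 (seek(-14, END)): offset=2
After 3 (read(7)): returned 'V83QBF7', offset=9
After 4 (seek(+4, CUR)): offset=13
After 5 (seek(16, SET)): offset=16
After 6 (seek(13, SET)): offset=13
After 7 (read(3)): returned 'U7E', offset=16
After 8 (read(6)): returned '', offset=16
After 9 (read(2)): returned '', offset=16
After 10 (seek(-6, CUR)): offset=10

Answer: 10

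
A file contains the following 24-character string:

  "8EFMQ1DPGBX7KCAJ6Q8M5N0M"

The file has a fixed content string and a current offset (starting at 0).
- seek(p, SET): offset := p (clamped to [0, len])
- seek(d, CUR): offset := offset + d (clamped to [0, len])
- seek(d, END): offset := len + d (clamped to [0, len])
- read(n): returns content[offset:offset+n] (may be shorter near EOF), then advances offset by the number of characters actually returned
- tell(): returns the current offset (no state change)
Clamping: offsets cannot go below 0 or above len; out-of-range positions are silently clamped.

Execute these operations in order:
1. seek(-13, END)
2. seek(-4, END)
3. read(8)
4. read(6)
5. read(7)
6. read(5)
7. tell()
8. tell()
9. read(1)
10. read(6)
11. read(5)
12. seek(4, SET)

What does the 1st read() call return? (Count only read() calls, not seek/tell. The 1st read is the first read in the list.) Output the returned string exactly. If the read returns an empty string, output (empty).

After 1 (seek(-13, END)): offset=11
After 2 (seek(-4, END)): offset=20
After 3 (read(8)): returned '5N0M', offset=24
After 4 (read(6)): returned '', offset=24
After 5 (read(7)): returned '', offset=24
After 6 (read(5)): returned '', offset=24
After 7 (tell()): offset=24
After 8 (tell()): offset=24
After 9 (read(1)): returned '', offset=24
After 10 (read(6)): returned '', offset=24
After 11 (read(5)): returned '', offset=24
After 12 (seek(4, SET)): offset=4

Answer: 5N0M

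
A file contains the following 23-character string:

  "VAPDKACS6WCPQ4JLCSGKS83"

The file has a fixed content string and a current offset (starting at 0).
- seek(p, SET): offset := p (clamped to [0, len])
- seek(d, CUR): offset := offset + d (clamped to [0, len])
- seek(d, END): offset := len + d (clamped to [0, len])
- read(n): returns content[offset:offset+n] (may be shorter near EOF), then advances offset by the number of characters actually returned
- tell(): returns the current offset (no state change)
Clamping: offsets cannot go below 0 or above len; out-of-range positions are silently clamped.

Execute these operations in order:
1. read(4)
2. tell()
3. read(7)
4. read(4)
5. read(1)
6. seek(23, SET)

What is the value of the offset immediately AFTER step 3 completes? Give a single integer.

After 1 (read(4)): returned 'VAPD', offset=4
After 2 (tell()): offset=4
After 3 (read(7)): returned 'KACS6WC', offset=11

Answer: 11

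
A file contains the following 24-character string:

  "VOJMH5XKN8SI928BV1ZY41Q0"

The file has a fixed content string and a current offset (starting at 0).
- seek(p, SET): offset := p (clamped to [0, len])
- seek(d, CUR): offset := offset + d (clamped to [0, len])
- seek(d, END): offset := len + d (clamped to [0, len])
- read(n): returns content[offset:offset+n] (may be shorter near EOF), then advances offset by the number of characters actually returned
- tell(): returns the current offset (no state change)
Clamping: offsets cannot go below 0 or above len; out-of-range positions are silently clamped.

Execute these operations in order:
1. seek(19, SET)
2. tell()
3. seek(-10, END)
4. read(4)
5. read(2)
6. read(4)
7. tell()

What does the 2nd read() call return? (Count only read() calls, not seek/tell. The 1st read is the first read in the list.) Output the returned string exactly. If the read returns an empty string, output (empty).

Answer: ZY

Derivation:
After 1 (seek(19, SET)): offset=19
After 2 (tell()): offset=19
After 3 (seek(-10, END)): offset=14
After 4 (read(4)): returned '8BV1', offset=18
After 5 (read(2)): returned 'ZY', offset=20
After 6 (read(4)): returned '41Q0', offset=24
After 7 (tell()): offset=24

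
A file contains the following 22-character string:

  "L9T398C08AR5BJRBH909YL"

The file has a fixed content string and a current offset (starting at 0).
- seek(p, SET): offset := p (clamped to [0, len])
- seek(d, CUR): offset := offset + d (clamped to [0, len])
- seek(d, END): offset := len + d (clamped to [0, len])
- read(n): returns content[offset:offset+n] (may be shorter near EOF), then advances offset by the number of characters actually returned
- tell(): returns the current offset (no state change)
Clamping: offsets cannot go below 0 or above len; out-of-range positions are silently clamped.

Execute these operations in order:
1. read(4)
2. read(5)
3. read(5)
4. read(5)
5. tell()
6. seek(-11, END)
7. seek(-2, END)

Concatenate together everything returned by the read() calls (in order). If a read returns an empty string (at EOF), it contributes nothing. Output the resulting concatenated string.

After 1 (read(4)): returned 'L9T3', offset=4
After 2 (read(5)): returned '98C08', offset=9
After 3 (read(5)): returned 'AR5BJ', offset=14
After 4 (read(5)): returned 'RBH90', offset=19
After 5 (tell()): offset=19
After 6 (seek(-11, END)): offset=11
After 7 (seek(-2, END)): offset=20

Answer: L9T398C08AR5BJRBH90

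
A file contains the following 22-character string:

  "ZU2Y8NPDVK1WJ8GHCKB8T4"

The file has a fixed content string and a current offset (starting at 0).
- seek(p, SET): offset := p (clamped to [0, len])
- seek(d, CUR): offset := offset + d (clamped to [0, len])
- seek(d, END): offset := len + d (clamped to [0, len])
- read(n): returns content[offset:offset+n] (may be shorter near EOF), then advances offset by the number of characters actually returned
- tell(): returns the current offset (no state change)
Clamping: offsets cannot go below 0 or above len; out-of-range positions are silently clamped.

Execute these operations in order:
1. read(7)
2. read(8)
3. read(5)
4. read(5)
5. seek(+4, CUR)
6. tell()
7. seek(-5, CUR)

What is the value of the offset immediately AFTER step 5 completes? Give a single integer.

Answer: 22

Derivation:
After 1 (read(7)): returned 'ZU2Y8NP', offset=7
After 2 (read(8)): returned 'DVK1WJ8G', offset=15
After 3 (read(5)): returned 'HCKB8', offset=20
After 4 (read(5)): returned 'T4', offset=22
After 5 (seek(+4, CUR)): offset=22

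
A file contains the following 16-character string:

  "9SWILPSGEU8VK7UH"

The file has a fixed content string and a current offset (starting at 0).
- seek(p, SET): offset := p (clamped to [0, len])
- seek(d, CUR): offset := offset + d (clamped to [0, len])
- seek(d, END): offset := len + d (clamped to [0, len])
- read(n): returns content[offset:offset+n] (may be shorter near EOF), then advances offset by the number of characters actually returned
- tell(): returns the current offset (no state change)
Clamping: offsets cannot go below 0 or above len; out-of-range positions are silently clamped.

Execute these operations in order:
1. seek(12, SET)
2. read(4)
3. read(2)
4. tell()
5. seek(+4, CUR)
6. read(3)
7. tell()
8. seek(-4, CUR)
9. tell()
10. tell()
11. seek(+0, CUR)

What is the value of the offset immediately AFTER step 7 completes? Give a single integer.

After 1 (seek(12, SET)): offset=12
After 2 (read(4)): returned 'K7UH', offset=16
After 3 (read(2)): returned '', offset=16
After 4 (tell()): offset=16
After 5 (seek(+4, CUR)): offset=16
After 6 (read(3)): returned '', offset=16
After 7 (tell()): offset=16

Answer: 16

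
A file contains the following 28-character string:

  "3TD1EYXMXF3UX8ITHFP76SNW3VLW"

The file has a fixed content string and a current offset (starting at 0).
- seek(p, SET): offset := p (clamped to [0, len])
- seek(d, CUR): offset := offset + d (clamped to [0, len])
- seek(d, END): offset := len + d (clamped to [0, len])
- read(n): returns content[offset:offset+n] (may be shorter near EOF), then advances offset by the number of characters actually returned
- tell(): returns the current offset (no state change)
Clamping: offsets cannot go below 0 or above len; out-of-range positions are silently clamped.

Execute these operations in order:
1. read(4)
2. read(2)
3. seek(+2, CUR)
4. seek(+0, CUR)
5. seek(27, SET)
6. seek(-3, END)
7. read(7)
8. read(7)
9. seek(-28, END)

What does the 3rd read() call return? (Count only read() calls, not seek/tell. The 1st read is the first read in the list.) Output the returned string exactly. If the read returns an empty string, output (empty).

After 1 (read(4)): returned '3TD1', offset=4
After 2 (read(2)): returned 'EY', offset=6
After 3 (seek(+2, CUR)): offset=8
After 4 (seek(+0, CUR)): offset=8
After 5 (seek(27, SET)): offset=27
After 6 (seek(-3, END)): offset=25
After 7 (read(7)): returned 'VLW', offset=28
After 8 (read(7)): returned '', offset=28
After 9 (seek(-28, END)): offset=0

Answer: VLW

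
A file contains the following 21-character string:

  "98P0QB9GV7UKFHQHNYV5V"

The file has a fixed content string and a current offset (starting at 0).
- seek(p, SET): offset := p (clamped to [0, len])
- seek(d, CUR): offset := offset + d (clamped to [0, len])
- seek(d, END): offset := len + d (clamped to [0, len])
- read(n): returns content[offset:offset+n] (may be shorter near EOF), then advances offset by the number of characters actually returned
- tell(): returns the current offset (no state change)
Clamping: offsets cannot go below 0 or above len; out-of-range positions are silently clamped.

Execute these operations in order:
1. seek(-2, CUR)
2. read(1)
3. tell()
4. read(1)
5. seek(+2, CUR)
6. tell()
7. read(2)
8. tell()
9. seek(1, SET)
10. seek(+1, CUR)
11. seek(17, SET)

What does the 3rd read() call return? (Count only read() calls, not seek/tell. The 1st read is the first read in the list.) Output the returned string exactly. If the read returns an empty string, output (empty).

Answer: QB

Derivation:
After 1 (seek(-2, CUR)): offset=0
After 2 (read(1)): returned '9', offset=1
After 3 (tell()): offset=1
After 4 (read(1)): returned '8', offset=2
After 5 (seek(+2, CUR)): offset=4
After 6 (tell()): offset=4
After 7 (read(2)): returned 'QB', offset=6
After 8 (tell()): offset=6
After 9 (seek(1, SET)): offset=1
After 10 (seek(+1, CUR)): offset=2
After 11 (seek(17, SET)): offset=17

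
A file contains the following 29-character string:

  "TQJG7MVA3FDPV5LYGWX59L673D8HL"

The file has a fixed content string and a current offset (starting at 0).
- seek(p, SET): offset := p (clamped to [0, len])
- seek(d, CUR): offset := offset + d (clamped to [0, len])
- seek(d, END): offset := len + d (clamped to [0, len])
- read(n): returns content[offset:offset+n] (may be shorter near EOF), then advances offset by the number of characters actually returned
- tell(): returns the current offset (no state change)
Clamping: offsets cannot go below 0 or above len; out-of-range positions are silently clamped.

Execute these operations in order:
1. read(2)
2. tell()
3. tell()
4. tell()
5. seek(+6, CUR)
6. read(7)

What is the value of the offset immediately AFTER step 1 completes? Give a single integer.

Answer: 2

Derivation:
After 1 (read(2)): returned 'TQ', offset=2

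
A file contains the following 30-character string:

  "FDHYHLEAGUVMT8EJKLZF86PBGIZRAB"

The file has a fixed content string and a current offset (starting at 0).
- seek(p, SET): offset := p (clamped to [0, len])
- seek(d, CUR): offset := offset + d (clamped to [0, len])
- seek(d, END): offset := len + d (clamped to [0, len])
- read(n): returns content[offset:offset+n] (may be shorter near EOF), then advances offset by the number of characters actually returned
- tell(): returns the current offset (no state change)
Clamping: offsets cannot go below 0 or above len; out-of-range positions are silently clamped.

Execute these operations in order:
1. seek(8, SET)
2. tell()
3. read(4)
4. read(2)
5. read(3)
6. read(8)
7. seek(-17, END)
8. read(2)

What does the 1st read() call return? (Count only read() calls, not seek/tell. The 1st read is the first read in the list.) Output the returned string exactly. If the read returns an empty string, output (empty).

After 1 (seek(8, SET)): offset=8
After 2 (tell()): offset=8
After 3 (read(4)): returned 'GUVM', offset=12
After 4 (read(2)): returned 'T8', offset=14
After 5 (read(3)): returned 'EJK', offset=17
After 6 (read(8)): returned 'LZF86PBG', offset=25
After 7 (seek(-17, END)): offset=13
After 8 (read(2)): returned '8E', offset=15

Answer: GUVM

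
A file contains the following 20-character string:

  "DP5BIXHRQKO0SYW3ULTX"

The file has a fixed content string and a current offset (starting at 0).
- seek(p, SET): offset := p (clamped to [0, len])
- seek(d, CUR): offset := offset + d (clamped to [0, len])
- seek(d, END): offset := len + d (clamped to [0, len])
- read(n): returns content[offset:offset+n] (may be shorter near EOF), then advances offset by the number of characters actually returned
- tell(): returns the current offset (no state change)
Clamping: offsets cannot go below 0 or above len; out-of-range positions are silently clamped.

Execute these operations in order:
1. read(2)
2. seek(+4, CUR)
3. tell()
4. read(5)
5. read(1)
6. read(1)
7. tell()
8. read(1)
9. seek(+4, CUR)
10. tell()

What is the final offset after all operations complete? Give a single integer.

After 1 (read(2)): returned 'DP', offset=2
After 2 (seek(+4, CUR)): offset=6
After 3 (tell()): offset=6
After 4 (read(5)): returned 'HRQKO', offset=11
After 5 (read(1)): returned '0', offset=12
After 6 (read(1)): returned 'S', offset=13
After 7 (tell()): offset=13
After 8 (read(1)): returned 'Y', offset=14
After 9 (seek(+4, CUR)): offset=18
After 10 (tell()): offset=18

Answer: 18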